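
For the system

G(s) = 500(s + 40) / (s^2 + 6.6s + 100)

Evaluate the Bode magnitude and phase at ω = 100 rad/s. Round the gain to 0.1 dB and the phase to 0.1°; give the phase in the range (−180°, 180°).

At s = jω = j100:
zero (s+40): 40 + j100 → |·| = √(40²+100²) = √11600 ≈ 107.7, ∠ = arctan(100/40) ≈ 68.20°
quadratic: (j100)² + 6.6·j100 + 100 = -9900 + j660 → |·| ≈ 9922, ∠ ≈ 176.19°
|G| = 500 · 107.7 / 9922 ≈ 5.4273
Gain = 20 log₁₀(5.4273) ≈ 14.69 dB
∠G = 68.20° − 176.19° = -107.99°

14.7 dB, -108.0°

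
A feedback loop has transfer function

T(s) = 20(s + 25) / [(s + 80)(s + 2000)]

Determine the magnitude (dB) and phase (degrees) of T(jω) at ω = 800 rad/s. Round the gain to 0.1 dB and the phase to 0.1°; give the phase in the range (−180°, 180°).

-40.7 dB, -17.9°

At s = jω = j800:
zero (s+25): 25 + j800 → |·| = √(25²+800²) = √640625 ≈ 800.39, ∠ = arctan(800/25) ≈ 88.21°
pole (s+80): 80 + j800 → |·| = √(80²+800²) = √646400 ≈ 803.99, ∠ = arctan(800/80) ≈ 84.29°
pole (s+2000): 2000 + j800 → |·| = √(2000²+800²) = √4640000 ≈ 2154.1, ∠ = arctan(800/2000) ≈ 21.80°
|T| = 20 · 800.39 / 1.7319e+06 ≈ 0.0092429
Gain = 20 log₁₀(0.0092429) ≈ -40.68 dB
∠T = 88.21° − 106.09° = -17.88°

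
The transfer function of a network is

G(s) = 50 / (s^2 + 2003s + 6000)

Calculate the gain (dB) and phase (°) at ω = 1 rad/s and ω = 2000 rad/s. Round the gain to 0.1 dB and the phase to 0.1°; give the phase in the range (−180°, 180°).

ω = 1: -42.0 dB, -18.5°; ω = 2000: -101.1 dB, -134.9°

Substitute s = j1:
Numerator: 50 = 50 + j0
Denominator: (j1)^2 + 2003(j1) + 6000 = 5999 + j2003
|N| = √(50² + 0²) ≈ 50, ∠N ≈ 0.00°
|D| = √(5999² + 2003²) ≈ 6324.6, ∠D ≈ 18.46°
|G| = 50 / 6324.6 ≈ 0.0079056
Gain = 20 log₁₀(0.0079056) ≈ -42.04 dB
∠G = 0.00° − 18.46° = -18.46°

Substitute s = j2000:
Numerator: 50 = 50 + j0
Denominator: (j2000)^2 + 2003(j2000) + 6000 = -3994000 + j4006000
|N| = √(50² + 0²) ≈ 50, ∠N ≈ 0.00°
|D| = √(3994000² + 4006000²) ≈ 5.6569e+06, ∠D ≈ 134.91°
|G| = 50 / 5.6569e+06 ≈ 8.8388e-06
Gain = 20 log₁₀(8.8388e-06) ≈ -101.07 dB
∠G = 0.00° − 134.91° = -134.91°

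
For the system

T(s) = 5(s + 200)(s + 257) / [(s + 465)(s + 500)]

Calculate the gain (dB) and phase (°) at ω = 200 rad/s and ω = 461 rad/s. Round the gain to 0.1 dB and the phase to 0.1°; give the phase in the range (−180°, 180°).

At s = jω = j200:
zero (s+200): 200 + j200 → |·| = √(200²+200²) = √80000 ≈ 282.84, ∠ = arctan(200/200) ≈ 45.00°
zero (s+257): 257 + j200 → |·| = √(257²+200²) = √106049 ≈ 325.65, ∠ = arctan(200/257) ≈ 37.89°
pole (s+465): 465 + j200 → |·| = √(465²+200²) = √256225 ≈ 506.19, ∠ = arctan(200/465) ≈ 23.27°
pole (s+500): 500 + j200 → |·| = √(500²+200²) = √290000 ≈ 538.52, ∠ = arctan(200/500) ≈ 21.80°
|T| = 5 · 92107 / 2.7259e+05 ≈ 1.6895
Gain = 20 log₁₀(1.6895) ≈ 4.56 dB
∠T = 82.89° − 45.07° = 37.82°

At s = jω = j461:
zero (s+200): 200 + j461 → |·| = √(200²+461²) = √252521 ≈ 502.51, ∠ = arctan(461/200) ≈ 66.55°
zero (s+257): 257 + j461 → |·| = √(257²+461²) = √278570 ≈ 527.8, ∠ = arctan(461/257) ≈ 60.86°
pole (s+465): 465 + j461 → |·| = √(465²+461²) = √428746 ≈ 654.79, ∠ = arctan(461/465) ≈ 44.75°
pole (s+500): 500 + j461 → |·| = √(500²+461²) = √462521 ≈ 680.09, ∠ = arctan(461/500) ≈ 42.68°
|T| = 5 · 2.6522e+05 / 4.4532e+05 ≈ 2.9779
Gain = 20 log₁₀(2.9779) ≈ 9.48 dB
∠T = 127.41° − 87.43° = 39.98°

ω = 200: 4.6 dB, 37.8°; ω = 461: 9.5 dB, 40.0°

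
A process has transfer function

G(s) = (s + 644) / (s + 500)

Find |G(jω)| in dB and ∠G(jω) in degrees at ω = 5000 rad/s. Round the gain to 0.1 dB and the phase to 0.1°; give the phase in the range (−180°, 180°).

At s = jω = j5000:
zero (s+644): 644 + j5000 → |·| = √(644²+5000²) = √25414736 ≈ 5041.3, ∠ = arctan(5000/644) ≈ 82.66°
pole (s+500): 500 + j5000 → |·| = √(500²+5000²) = √25250000 ≈ 5024.9, ∠ = arctan(5000/500) ≈ 84.29°
|G| = 1 · 5041.3 / 5024.9 ≈ 1.0033
Gain = 20 log₁₀(1.0033) ≈ 0.03 dB
∠G = 82.66° − 84.29° = -1.63°

0.0 dB, -1.6°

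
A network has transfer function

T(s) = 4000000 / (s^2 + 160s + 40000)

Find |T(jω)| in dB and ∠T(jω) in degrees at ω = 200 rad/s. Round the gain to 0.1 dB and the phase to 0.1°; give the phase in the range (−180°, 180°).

41.9 dB, -90.0°

At s = jω = j200:
quadratic: (j200)² + 160·j200 + 40000 = 0 + j32000 → |·| ≈ 32000, ∠ ≈ 90.00°
|T| = 4000000 / 32000 ≈ 125
Gain = 20 log₁₀(125) ≈ 41.94 dB
∠T = 0.00° − 90.00° = -90.00°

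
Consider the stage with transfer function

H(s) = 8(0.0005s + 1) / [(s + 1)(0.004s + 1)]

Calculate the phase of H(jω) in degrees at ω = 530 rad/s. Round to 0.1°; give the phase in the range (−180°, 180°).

-139.8°

At ω = 530 rad/s:
zero (1 + j530·0.0005) = 1 + j0.265 → |·| ≈ 1.0345, ∠ ≈ 14.84°
pole (1 + j530·1) = 1 + j530 → |·| ≈ 530, ∠ ≈ 89.89°
pole (1 + j530·0.004) = 1 + j2.12 → |·| ≈ 2.344, ∠ ≈ 64.75°
∠H = (14.84°) − (89.89° + 64.75°) = -139.80°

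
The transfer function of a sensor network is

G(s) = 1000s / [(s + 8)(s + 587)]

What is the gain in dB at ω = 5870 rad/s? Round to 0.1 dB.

-15.4 dB

At s = jω = j5870:
zero at origin: s = j5870 → |·| = 5870, ∠ = 90.00°
pole (s+8): 8 + j5870 → |·| = √(8²+5870²) = √34456964 ≈ 5870, ∠ = arctan(5870/8) ≈ 89.92°
pole (s+587): 587 + j5870 → |·| = √(587²+5870²) = √34801469 ≈ 5899.3, ∠ = arctan(5870/587) ≈ 84.29°
|G| = 1000 · 5870 / 3.4629e+07 ≈ 0.16951
Gain = 20 log₁₀(0.16951) ≈ -15.42 dB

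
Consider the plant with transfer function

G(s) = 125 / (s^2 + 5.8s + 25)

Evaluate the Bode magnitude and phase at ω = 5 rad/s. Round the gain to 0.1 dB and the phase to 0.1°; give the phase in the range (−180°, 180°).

12.7 dB, -90.0°

At s = jω = j5:
quadratic: (j5)² + 5.8·j5 + 25 = 0 + j29 → |·| ≈ 29, ∠ ≈ 90.00°
|G| = 125 / 29 ≈ 4.3103
Gain = 20 log₁₀(4.3103) ≈ 12.69 dB
∠G = 0.00° − 90.00° = -90.00°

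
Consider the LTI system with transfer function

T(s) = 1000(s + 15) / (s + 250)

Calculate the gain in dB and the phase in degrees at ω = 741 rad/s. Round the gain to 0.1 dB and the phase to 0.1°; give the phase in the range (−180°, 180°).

59.5 dB, 17.5°

At s = jω = j741:
zero (s+15): 15 + j741 → |·| = √(15²+741²) = √549306 ≈ 741.15, ∠ = arctan(741/15) ≈ 88.84°
pole (s+250): 250 + j741 → |·| = √(250²+741²) = √611581 ≈ 782.04, ∠ = arctan(741/250) ≈ 71.36°
|T| = 1000 · 741.15 / 782.04 ≈ 947.71
Gain = 20 log₁₀(947.71) ≈ 59.53 dB
∠T = 88.84° − 71.36° = 17.48°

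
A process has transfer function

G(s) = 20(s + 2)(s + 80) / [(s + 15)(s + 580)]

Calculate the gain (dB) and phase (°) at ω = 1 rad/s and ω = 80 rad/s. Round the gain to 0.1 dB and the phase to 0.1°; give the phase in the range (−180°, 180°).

ω = 1: -7.7 dB, 23.4°; ω = 80: 11.6 dB, 46.3°

At s = jω = j1:
zero (s+2): 2 + j1 → |·| = √(2²+1²) = √5 ≈ 2.2361, ∠ = arctan(1/2) ≈ 26.57°
zero (s+80): 80 + j1 → |·| = √(80²+1²) = √6401 ≈ 80.006, ∠ = arctan(1/80) ≈ 0.72°
pole (s+15): 15 + j1 → |·| = √(15²+1²) = √226 ≈ 15.033, ∠ = arctan(1/15) ≈ 3.81°
pole (s+580): 580 + j1 → |·| = √(580²+1²) = √336401 ≈ 580, ∠ = arctan(1/580) ≈ 0.10°
|G| = 20 · 178.9 / 8719.1 ≈ 0.41036
Gain = 20 log₁₀(0.41036) ≈ -7.74 dB
∠G = 27.29° − 3.91° = 23.38°

At s = jω = j80:
zero (s+2): 2 + j80 → |·| = √(2²+80²) = √6404 ≈ 80.025, ∠ = arctan(80/2) ≈ 88.57°
zero (s+80): 80 + j80 → |·| = √(80²+80²) = √12800 ≈ 113.14, ∠ = arctan(80/80) ≈ 45.00°
pole (s+15): 15 + j80 → |·| = √(15²+80²) = √6625 ≈ 81.394, ∠ = arctan(80/15) ≈ 79.38°
pole (s+580): 580 + j80 → |·| = √(580²+80²) = √342800 ≈ 585.49, ∠ = arctan(80/580) ≈ 7.85°
|G| = 20 · 9054 / 47655 ≈ 3.7998
Gain = 20 log₁₀(3.7998) ≈ 11.60 dB
∠G = 133.57° − 87.23° = 46.34°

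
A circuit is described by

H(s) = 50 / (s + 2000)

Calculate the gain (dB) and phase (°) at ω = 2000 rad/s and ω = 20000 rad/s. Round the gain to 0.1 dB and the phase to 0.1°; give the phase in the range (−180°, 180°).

Substitute s = j2000:
Numerator: 50 = 50 + j0
Denominator: (j2000) + 2000 = 2000 + j2000
|N| = √(50² + 0²) ≈ 50, ∠N ≈ 0.00°
|D| = √(2000² + 2000²) ≈ 2828.4, ∠D ≈ 45.00°
|H| = 50 / 2828.4 ≈ 0.017678
Gain = 20 log₁₀(0.017678) ≈ -35.05 dB
∠H = 0.00° − 45.00° = -45.00°

Substitute s = j20000:
Numerator: 50 = 50 + j0
Denominator: (j20000) + 2000 = 2000 + j20000
|N| = √(50² + 0²) ≈ 50, ∠N ≈ 0.00°
|D| = √(2000² + 20000²) ≈ 20100, ∠D ≈ 84.29°
|H| = 50 / 20100 ≈ 0.0024876
Gain = 20 log₁₀(0.0024876) ≈ -52.08 dB
∠H = 0.00° − 84.29° = -84.29°

ω = 2000: -35.1 dB, -45.0°; ω = 20000: -52.1 dB, -84.3°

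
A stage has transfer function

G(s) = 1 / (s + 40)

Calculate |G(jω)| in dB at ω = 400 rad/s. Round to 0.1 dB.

-52.1 dB

At s = jω = j400:
pole (s+40): 40 + j400 → |·| = √(40²+400²) = √161600 ≈ 402, ∠ = arctan(400/40) ≈ 84.29°
|G| = 1 / 402 ≈ 0.0024876
Gain = 20 log₁₀(0.0024876) ≈ -52.08 dB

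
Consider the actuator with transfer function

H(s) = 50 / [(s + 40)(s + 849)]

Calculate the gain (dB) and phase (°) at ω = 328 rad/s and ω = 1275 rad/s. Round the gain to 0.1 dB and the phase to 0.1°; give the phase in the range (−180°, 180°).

ω = 328: -75.6 dB, -104.2°; ω = 1275: -91.8 dB, -144.5°

At s = jω = j328:
pole (s+40): 40 + j328 → |·| = √(40²+328²) = √109184 ≈ 330.43, ∠ = arctan(328/40) ≈ 83.05°
pole (s+849): 849 + j328 → |·| = √(849²+328²) = √828385 ≈ 910.16, ∠ = arctan(328/849) ≈ 21.12°
|H| = 50 / 3.0074e+05 ≈ 0.00016626
Gain = 20 log₁₀(0.00016626) ≈ -75.58 dB
∠H = 0.00° − 104.17° = -104.17°

At s = jω = j1275:
pole (s+40): 40 + j1275 → |·| = √(40²+1275²) = √1627225 ≈ 1275.6, ∠ = arctan(1275/40) ≈ 88.20°
pole (s+849): 849 + j1275 → |·| = √(849²+1275²) = √2346426 ≈ 1531.8, ∠ = arctan(1275/849) ≈ 56.34°
|H| = 50 / 1.954e+06 ≈ 2.5589e-05
Gain = 20 log₁₀(2.5589e-05) ≈ -91.84 dB
∠H = 0.00° − 144.54° = -144.54°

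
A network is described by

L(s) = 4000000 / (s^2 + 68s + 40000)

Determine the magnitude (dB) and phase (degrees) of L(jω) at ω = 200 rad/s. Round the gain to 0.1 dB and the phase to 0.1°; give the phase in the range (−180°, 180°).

49.4 dB, -90.0°

At s = jω = j200:
quadratic: (j200)² + 68·j200 + 40000 = 0 + j13600 → |·| ≈ 13600, ∠ ≈ 90.00°
|L| = 4000000 / 13600 ≈ 294.12
Gain = 20 log₁₀(294.12) ≈ 49.37 dB
∠L = 0.00° − 90.00° = -90.00°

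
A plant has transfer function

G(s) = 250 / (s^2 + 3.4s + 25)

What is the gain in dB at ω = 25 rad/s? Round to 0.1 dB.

-7.7 dB

At s = jω = j25:
quadratic: (j25)² + 3.4·j25 + 25 = -600 + j85 → |·| ≈ 605.99, ∠ ≈ 171.94°
|G| = 250 / 605.99 ≈ 0.41255
Gain = 20 log₁₀(0.41255) ≈ -7.69 dB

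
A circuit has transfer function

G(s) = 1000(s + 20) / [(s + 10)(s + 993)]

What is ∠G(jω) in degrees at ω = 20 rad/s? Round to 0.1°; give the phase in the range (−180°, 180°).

At s = jω = j20:
zero (s+20): 20 + j20 → |·| = √(20²+20²) = √800 ≈ 28.284, ∠ = arctan(20/20) ≈ 45.00°
pole (s+10): 10 + j20 → |·| = √(10²+20²) = √500 ≈ 22.361, ∠ = arctan(20/10) ≈ 63.43°
pole (s+993): 993 + j20 → |·| = √(993²+20²) = √986449 ≈ 993.2, ∠ = arctan(20/993) ≈ 1.15°
∠G = 45.00° − 64.58° = -19.58°

-19.6°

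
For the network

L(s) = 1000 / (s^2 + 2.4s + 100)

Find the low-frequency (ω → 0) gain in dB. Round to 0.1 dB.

20.0 dB

L(0) = 1000 / 100 = 10
20 log₁₀(10) ≈ 20.00 dB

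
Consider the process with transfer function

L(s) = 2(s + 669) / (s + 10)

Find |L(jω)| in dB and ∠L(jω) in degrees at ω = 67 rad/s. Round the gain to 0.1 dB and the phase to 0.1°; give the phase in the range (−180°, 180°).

26.0 dB, -75.8°

At s = jω = j67:
zero (s+669): 669 + j67 → |·| = √(669²+67²) = √452050 ≈ 672.35, ∠ = arctan(67/669) ≈ 5.72°
pole (s+10): 10 + j67 → |·| = √(10²+67²) = √4589 ≈ 67.742, ∠ = arctan(67/10) ≈ 81.51°
|L| = 2 · 672.35 / 67.742 ≈ 19.85
Gain = 20 log₁₀(19.85) ≈ 25.96 dB
∠L = 5.72° − 81.51° = -75.79°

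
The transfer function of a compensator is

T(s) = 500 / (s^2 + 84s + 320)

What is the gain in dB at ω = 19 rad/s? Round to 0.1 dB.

Substitute s = j19:
Numerator: 500 = 500 + j0
Denominator: (j19)^2 + 84(j19) + 320 = -41 + j1596
|N| = √(500² + 0²) ≈ 500, ∠N ≈ 0.00°
|D| = √(41² + 1596²) ≈ 1596.5, ∠D ≈ 91.47°
|T| = 500 / 1596.5 ≈ 0.31319
Gain = 20 log₁₀(0.31319) ≈ -10.08 dB

-10.1 dB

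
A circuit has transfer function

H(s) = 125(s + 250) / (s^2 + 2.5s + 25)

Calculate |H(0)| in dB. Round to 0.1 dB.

61.9 dB

H(0) = 125·250 / 25 = 1250
20 log₁₀(1250) ≈ 61.94 dB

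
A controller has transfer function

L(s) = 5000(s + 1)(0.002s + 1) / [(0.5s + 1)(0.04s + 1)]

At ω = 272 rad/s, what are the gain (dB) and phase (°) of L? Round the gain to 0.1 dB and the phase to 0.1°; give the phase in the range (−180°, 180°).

60.4 dB, -56.0°

At ω = 272 rad/s:
zero (1 + j272·1) = 1 + j272 → |·| ≈ 272, ∠ ≈ 89.79°
zero (1 + j272·0.002) = 1 + j0.544 → |·| ≈ 1.1384, ∠ ≈ 28.55°
pole (1 + j272·0.5) = 1 + j136 → |·| ≈ 136, ∠ ≈ 89.58°
pole (1 + j272·0.04) = 1 + j10.88 → |·| ≈ 10.926, ∠ ≈ 84.75°
|L| = 5000 · 272 · 1.1384 / (136 · 10.926) ≈ 1041.9
Gain = 20 log₁₀(1041.9) ≈ 60.36 dB
∠L = (89.79° + 28.55°) − (89.58° + 84.75°) = -55.99°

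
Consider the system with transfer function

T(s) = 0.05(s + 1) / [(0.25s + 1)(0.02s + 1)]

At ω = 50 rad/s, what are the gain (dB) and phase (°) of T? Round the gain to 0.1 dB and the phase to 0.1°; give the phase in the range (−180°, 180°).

-17.0 dB, -41.6°

At ω = 50 rad/s:
zero (1 + j50·1) = 1 + j50 → |·| ≈ 50.01, ∠ ≈ 88.85°
pole (1 + j50·0.25) = 1 + j12.5 → |·| ≈ 12.54, ∠ ≈ 85.43°
pole (1 + j50·0.02) = 1 + j1 → |·| ≈ 1.4142, ∠ ≈ 45.00°
|T| = 0.05 · 50.01 / (12.54 · 1.4142) ≈ 0.141
Gain = 20 log₁₀(0.141) ≈ -17.02 dB
∠T = (88.85°) − (85.43° + 45.00°) = -41.58°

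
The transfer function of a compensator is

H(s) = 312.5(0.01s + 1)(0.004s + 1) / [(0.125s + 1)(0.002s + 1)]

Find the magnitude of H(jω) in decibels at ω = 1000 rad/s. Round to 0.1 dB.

At ω = 1000 rad/s:
zero (1 + j1000·0.01) = 1 + j10 → |·| ≈ 10.05, ∠ ≈ 84.29°
zero (1 + j1000·0.004) = 1 + j4 → |·| ≈ 4.1231, ∠ ≈ 75.96°
pole (1 + j1000·0.125) = 1 + j125 → |·| ≈ 125, ∠ ≈ 89.54°
pole (1 + j1000·0.002) = 1 + j2 → |·| ≈ 2.2361, ∠ ≈ 63.43°
|H| = 312.5 · 10.05 · 4.1231 / (125 · 2.2361) ≈ 46.327
Gain = 20 log₁₀(46.327) ≈ 33.32 dB

33.3 dB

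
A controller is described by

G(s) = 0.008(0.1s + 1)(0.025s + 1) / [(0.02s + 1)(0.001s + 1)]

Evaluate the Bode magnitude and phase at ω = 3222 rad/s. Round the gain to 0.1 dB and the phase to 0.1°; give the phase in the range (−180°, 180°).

-0.4 dB, 17.2°

At ω = 3222 rad/s:
zero (1 + j3222·0.1) = 1 + j322.2 → |·| ≈ 322.2, ∠ ≈ 89.82°
zero (1 + j3222·0.025) = 1 + j80.55 → |·| ≈ 80.556, ∠ ≈ 89.29°
pole (1 + j3222·0.02) = 1 + j64.44 → |·| ≈ 64.448, ∠ ≈ 89.11°
pole (1 + j3222·0.001) = 1 + j3.222 → |·| ≈ 3.3736, ∠ ≈ 72.76°
|G| = 0.008 · 322.2 · 80.556 / (64.448 · 3.3736) ≈ 0.95502
Gain = 20 log₁₀(0.95502) ≈ -0.40 dB
∠G = (89.82° + 89.29°) − (89.11° + 72.76°) = 17.24°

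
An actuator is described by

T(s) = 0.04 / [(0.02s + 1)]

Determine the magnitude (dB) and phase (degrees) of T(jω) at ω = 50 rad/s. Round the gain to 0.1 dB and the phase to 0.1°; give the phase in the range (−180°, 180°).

At ω = 50 rad/s:
pole (1 + j50·0.02) = 1 + j1 → |·| ≈ 1.4142, ∠ ≈ 45.00°
|T| = 0.04 · 1 / (1.4142) ≈ 0.028285
Gain = 20 log₁₀(0.028285) ≈ -30.97 dB
∠T = (0°) − (45.00°) = -45.00°

-31.0 dB, -45.0°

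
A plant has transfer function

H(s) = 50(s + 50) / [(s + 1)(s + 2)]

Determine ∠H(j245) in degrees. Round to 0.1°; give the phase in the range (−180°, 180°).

-100.8°

At s = jω = j245:
zero (s+50): 50 + j245 → |·| = √(50²+245²) = √62525 ≈ 250.05, ∠ = arctan(245/50) ≈ 78.47°
pole (s+1): 1 + j245 → |·| = √(1²+245²) = √60026 ≈ 245, ∠ = arctan(245/1) ≈ 89.77°
pole (s+2): 2 + j245 → |·| = √(2²+245²) = √60029 ≈ 245.01, ∠ = arctan(245/2) ≈ 89.53°
∠H = 78.47° − 179.30° = -100.83°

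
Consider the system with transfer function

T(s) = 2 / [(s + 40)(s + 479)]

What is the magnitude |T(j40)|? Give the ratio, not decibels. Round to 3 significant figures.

7.36e-05

At s = jω = j40:
pole (s+40): 40 + j40 → |·| = √(40²+40²) = √3200 ≈ 56.569, ∠ = arctan(40/40) ≈ 45.00°
pole (s+479): 479 + j40 → |·| = √(479²+40²) = √231041 ≈ 480.67, ∠ = arctan(40/479) ≈ 4.77°
|T| = 2 / 27191 ≈ 7.3554e-05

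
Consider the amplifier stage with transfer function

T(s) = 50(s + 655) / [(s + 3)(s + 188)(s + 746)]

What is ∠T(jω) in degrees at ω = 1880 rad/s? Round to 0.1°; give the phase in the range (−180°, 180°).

At s = jω = j1880:
zero (s+655): 655 + j1880 → |·| = √(655²+1880²) = √3963425 ≈ 1990.8, ∠ = arctan(1880/655) ≈ 70.79°
pole (s+3): 3 + j1880 → |·| = √(3²+1880²) = √3534409 ≈ 1880, ∠ = arctan(1880/3) ≈ 89.91°
pole (s+188): 188 + j1880 → |·| = √(188²+1880²) = √3569744 ≈ 1889.4, ∠ = arctan(1880/188) ≈ 84.29°
pole (s+746): 746 + j1880 → |·| = √(746²+1880²) = √4090916 ≈ 2022.6, ∠ = arctan(1880/746) ≈ 68.36°
∠T = 70.79° − 242.56° = -171.77°

-171.8°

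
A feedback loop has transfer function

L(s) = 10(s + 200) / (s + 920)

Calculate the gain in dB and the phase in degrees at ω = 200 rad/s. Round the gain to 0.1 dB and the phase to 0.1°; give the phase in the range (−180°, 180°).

9.6 dB, 32.7°

At s = jω = j200:
zero (s+200): 200 + j200 → |·| = √(200²+200²) = √80000 ≈ 282.84, ∠ = arctan(200/200) ≈ 45.00°
pole (s+920): 920 + j200 → |·| = √(920²+200²) = √886400 ≈ 941.49, ∠ = arctan(200/920) ≈ 12.26°
|L| = 10 · 282.84 / 941.49 ≈ 3.0042
Gain = 20 log₁₀(3.0042) ≈ 9.55 dB
∠L = 45.00° − 12.26° = 32.74°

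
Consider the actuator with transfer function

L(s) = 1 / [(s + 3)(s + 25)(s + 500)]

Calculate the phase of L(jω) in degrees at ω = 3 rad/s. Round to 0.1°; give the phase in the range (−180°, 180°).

-52.2°

At s = jω = j3:
pole (s+3): 3 + j3 → |·| = √(3²+3²) = √18 ≈ 4.2426, ∠ = arctan(3/3) ≈ 45.00°
pole (s+25): 25 + j3 → |·| = √(25²+3²) = √634 ≈ 25.179, ∠ = arctan(3/25) ≈ 6.84°
pole (s+500): 500 + j3 → |·| = √(500²+3²) = √250009 ≈ 500.01, ∠ = arctan(3/500) ≈ 0.34°
∠L = 0.00° − 52.18° = -52.18°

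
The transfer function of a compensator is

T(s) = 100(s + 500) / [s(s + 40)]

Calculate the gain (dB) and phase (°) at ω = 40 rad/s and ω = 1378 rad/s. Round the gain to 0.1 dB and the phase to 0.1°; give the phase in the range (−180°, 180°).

At s = jω = j40:
zero (s+500): 500 + j40 → |·| = √(500²+40²) = √251600 ≈ 501.6, ∠ = arctan(40/500) ≈ 4.57°
pole (s+40): 40 + j40 → |·| = √(40²+40²) = √3200 ≈ 56.569, ∠ = arctan(40/40) ≈ 45.00°
pole at origin: |s| = 40, ∠ = 90.00° (in denominator)
|T| = 100 · 501.6 / 2262.8 ≈ 22.167
Gain = 20 log₁₀(22.167) ≈ 26.91 dB
∠T = 4.57° − 135.00° = -130.43°

At s = jω = j1378:
zero (s+500): 500 + j1378 → |·| = √(500²+1378²) = √2148884 ≈ 1465.9, ∠ = arctan(1378/500) ≈ 70.06°
pole (s+40): 40 + j1378 → |·| = √(40²+1378²) = √1900484 ≈ 1378.6, ∠ = arctan(1378/40) ≈ 88.34°
pole at origin: |s| = 1378, ∠ = 90.00° (in denominator)
|T| = 100 · 1465.9 / 1.8997e+06 ≈ 0.077165
Gain = 20 log₁₀(0.077165) ≈ -22.25 dB
∠T = 70.06° − 178.34° = -108.28°

ω = 40: 26.9 dB, -130.4°; ω = 1378: -22.3 dB, -108.3°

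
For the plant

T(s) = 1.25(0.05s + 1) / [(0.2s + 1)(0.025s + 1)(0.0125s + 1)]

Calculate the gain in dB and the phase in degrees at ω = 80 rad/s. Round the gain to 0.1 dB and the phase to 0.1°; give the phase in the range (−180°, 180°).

-19.9 dB, -118.9°

At ω = 80 rad/s:
zero (1 + j80·0.05) = 1 + j4 → |·| ≈ 4.1231, ∠ ≈ 75.96°
pole (1 + j80·0.2) = 1 + j16 → |·| ≈ 16.031, ∠ ≈ 86.42°
pole (1 + j80·0.025) = 1 + j2 → |·| ≈ 2.2361, ∠ ≈ 63.43°
pole (1 + j80·0.0125) = 1 + j1 → |·| ≈ 1.4142, ∠ ≈ 45.00°
|T| = 1.25 · 4.1231 / (16.031 · 2.2361 · 1.4142) ≈ 0.10166
Gain = 20 log₁₀(0.10166) ≈ -19.86 dB
∠T = (75.96°) − (86.42° + 63.43° + 45.00°) = -118.89°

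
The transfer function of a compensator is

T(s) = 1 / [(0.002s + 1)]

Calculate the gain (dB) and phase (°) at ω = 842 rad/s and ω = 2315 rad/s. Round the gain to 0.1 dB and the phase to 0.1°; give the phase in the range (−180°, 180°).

At ω = 842 rad/s:
pole (1 + j842·0.002) = 1 + j1.684 → |·| ≈ 1.9585, ∠ ≈ 59.30°
|T| = 1 · 1 / (1.9585) ≈ 0.51059
Gain = 20 log₁₀(0.51059) ≈ -5.84 dB
∠T = (0°) − (59.30°) = -59.30°

At ω = 2315 rad/s:
pole (1 + j2315·0.002) = 1 + j4.63 → |·| ≈ 4.7368, ∠ ≈ 77.81°
|T| = 1 · 1 / (4.7368) ≈ 0.21111
Gain = 20 log₁₀(0.21111) ≈ -13.51 dB
∠T = (0°) − (77.81°) = -77.81°

ω = 842: -5.8 dB, -59.3°; ω = 2315: -13.5 dB, -77.8°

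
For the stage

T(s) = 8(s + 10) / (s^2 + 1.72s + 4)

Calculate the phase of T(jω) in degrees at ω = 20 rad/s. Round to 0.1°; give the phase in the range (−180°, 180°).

-111.6°

At s = jω = j20:
zero (s+10): 10 + j20 → |·| = √(10²+20²) = √500 ≈ 22.361, ∠ = arctan(20/10) ≈ 63.43°
quadratic: (j20)² + 1.72·j20 + 4 = -396 + j34.4 → |·| ≈ 397.49, ∠ ≈ 175.04°
∠T = 63.43° − 175.04° = -111.61°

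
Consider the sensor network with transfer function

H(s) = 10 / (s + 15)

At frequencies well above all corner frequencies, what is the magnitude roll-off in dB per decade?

-20 dB/decade

Each pole contributes −20 dB/decade at high frequency; each zero contributes +20 dB/decade.
Net: 0 zero(s) − 1 pole(s) → -20 dB/decade.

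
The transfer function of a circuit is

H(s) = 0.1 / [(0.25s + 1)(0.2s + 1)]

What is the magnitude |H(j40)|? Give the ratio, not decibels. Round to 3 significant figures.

At ω = 40 rad/s:
pole (1 + j40·0.25) = 1 + j10 → |·| ≈ 10.05, ∠ ≈ 84.29°
pole (1 + j40·0.2) = 1 + j8 → |·| ≈ 8.0623, ∠ ≈ 82.87°
|H| = 0.1 · 1 / (10.05 · 8.0623) ≈ 0.0012342

0.00123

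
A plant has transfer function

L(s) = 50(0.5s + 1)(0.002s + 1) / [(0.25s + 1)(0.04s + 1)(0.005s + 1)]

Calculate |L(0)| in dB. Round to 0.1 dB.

34.0 dB

L(0) = 50 · 1 / 1 = 50
20 log₁₀(50) ≈ 33.98 dB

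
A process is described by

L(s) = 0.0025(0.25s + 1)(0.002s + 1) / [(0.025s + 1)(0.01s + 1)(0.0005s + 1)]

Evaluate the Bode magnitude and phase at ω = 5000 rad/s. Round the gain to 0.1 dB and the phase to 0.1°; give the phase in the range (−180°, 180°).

At ω = 5000 rad/s:
zero (1 + j5000·0.25) = 1 + j1250 → |·| ≈ 1250, ∠ ≈ 89.95°
zero (1 + j5000·0.002) = 1 + j10 → |·| ≈ 10.05, ∠ ≈ 84.29°
pole (1 + j5000·0.025) = 1 + j125 → |·| ≈ 125, ∠ ≈ 89.54°
pole (1 + j5000·0.01) = 1 + j50 → |·| ≈ 50.01, ∠ ≈ 88.85°
pole (1 + j5000·0.0005) = 1 + j2.5 → |·| ≈ 2.6926, ∠ ≈ 68.20°
|L| = 0.0025 · 1250 · 10.05 / (125 · 50.01 · 2.6926) ≈ 0.0018659
Gain = 20 log₁₀(0.0018659) ≈ -54.58 dB
∠L = (89.95° + 84.29°) − (89.54° + 88.85° + 68.20°) = -72.35°

-54.6 dB, -72.4°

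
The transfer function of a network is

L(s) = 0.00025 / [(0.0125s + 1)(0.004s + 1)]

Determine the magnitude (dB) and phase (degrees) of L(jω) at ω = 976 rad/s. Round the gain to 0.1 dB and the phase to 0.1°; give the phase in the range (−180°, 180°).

-105.9 dB, -160.9°

At ω = 976 rad/s:
pole (1 + j976·0.0125) = 1 + j12.2 → |·| ≈ 12.241, ∠ ≈ 85.31°
pole (1 + j976·0.004) = 1 + j3.904 → |·| ≈ 4.03, ∠ ≈ 75.63°
|L| = 0.00025 · 1 / (12.241 · 4.03) ≈ 5.0678e-06
Gain = 20 log₁₀(5.0678e-06) ≈ -105.90 dB
∠L = (0°) − (85.31° + 75.63°) = -160.94°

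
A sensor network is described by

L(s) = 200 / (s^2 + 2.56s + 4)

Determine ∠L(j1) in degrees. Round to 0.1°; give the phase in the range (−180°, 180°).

At s = jω = j1:
quadratic: (j1)² + 2.56·j1 + 4 = 3 + j2.56 → |·| ≈ 3.9438, ∠ ≈ 40.48°
∠L = 0.00° − 40.48° = -40.48°

-40.5°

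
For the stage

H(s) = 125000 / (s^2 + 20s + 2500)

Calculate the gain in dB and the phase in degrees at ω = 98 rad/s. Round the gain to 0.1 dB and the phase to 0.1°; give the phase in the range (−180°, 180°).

At s = jω = j98:
quadratic: (j98)² + 20·j98 + 2500 = -7104 + j1960 → |·| ≈ 7369.4, ∠ ≈ 164.58°
|H| = 125000 / 7369.4 ≈ 16.962
Gain = 20 log₁₀(16.962) ≈ 24.59 dB
∠H = 0.00° − 164.58° = -164.58°

24.6 dB, -164.6°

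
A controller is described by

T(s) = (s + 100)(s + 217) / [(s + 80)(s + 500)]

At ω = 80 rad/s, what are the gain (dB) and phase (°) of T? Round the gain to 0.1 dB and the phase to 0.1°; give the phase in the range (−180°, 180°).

At s = jω = j80:
zero (s+100): 100 + j80 → |·| = √(100²+80²) = √16400 ≈ 128.06, ∠ = arctan(80/100) ≈ 38.66°
zero (s+217): 217 + j80 → |·| = √(217²+80²) = √53489 ≈ 231.28, ∠ = arctan(80/217) ≈ 20.24°
pole (s+80): 80 + j80 → |·| = √(80²+80²) = √12800 ≈ 113.14, ∠ = arctan(80/80) ≈ 45.00°
pole (s+500): 500 + j80 → |·| = √(500²+80²) = √256400 ≈ 506.36, ∠ = arctan(80/500) ≈ 9.09°
|T| = 1 · 29618 / 57290 ≈ 0.51698
Gain = 20 log₁₀(0.51698) ≈ -5.73 dB
∠T = 58.90° − 54.09° = 4.81°

-5.7 dB, 4.8°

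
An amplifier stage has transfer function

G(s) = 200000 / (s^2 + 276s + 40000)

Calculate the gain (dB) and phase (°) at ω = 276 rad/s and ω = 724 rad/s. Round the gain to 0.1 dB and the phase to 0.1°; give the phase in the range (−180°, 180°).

ω = 276: 7.5 dB, -115.4°; ω = 724: -8.4 dB, -157.6°

At s = jω = j276:
quadratic: (j276)² + 276·j276 + 40000 = -36176 + j76176 → |·| ≈ 84330, ∠ ≈ 115.40°
|G| = 200000 / 84330 ≈ 2.3716
Gain = 20 log₁₀(2.3716) ≈ 7.50 dB
∠G = 0.00° − 115.40° = -115.40°

At s = jω = j724:
quadratic: (j724)² + 276·j724 + 40000 = -484176 + j199824 → |·| ≈ 5.2379e+05, ∠ ≈ 157.57°
|G| = 200000 / 5.2379e+05 ≈ 0.38183
Gain = 20 log₁₀(0.38183) ≈ -8.36 dB
∠G = 0.00° − 157.57° = -157.57°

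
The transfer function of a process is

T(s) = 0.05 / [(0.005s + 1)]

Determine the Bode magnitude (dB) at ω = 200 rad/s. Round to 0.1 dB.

At ω = 200 rad/s:
pole (1 + j200·0.005) = 1 + j1 → |·| ≈ 1.4142, ∠ ≈ 45.00°
|T| = 0.05 · 1 / (1.4142) ≈ 0.035356
Gain = 20 log₁₀(0.035356) ≈ -29.03 dB

-29.0 dB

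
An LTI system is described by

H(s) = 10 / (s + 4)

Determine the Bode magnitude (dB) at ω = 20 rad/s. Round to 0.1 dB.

-6.2 dB

Substitute s = j20:
Numerator: 10 = 10 + j0
Denominator: (j20) + 4 = 4 + j20
|N| = √(10² + 0²) ≈ 10, ∠N ≈ 0.00°
|D| = √(4² + 20²) ≈ 20.396, ∠D ≈ 78.69°
|H| = 10 / 20.396 ≈ 0.49029
Gain = 20 log₁₀(0.49029) ≈ -6.19 dB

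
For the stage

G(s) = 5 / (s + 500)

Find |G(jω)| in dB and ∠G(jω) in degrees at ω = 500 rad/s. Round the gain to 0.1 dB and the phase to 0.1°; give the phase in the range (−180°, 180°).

-43.0 dB, -45.0°

Substitute s = j500:
Numerator: 5 = 5 + j0
Denominator: (j500) + 500 = 500 + j500
|N| = √(5² + 0²) ≈ 5, ∠N ≈ 0.00°
|D| = √(500² + 500²) ≈ 707.11, ∠D ≈ 45.00°
|G| = 5 / 707.11 ≈ 0.007071
Gain = 20 log₁₀(0.007071) ≈ -43.01 dB
∠G = 0.00° − 45.00° = -45.00°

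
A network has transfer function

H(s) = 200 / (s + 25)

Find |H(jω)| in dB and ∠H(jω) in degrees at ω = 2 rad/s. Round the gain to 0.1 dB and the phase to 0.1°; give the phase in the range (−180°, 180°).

18.0 dB, -4.6°

At s = jω = j2:
pole (s+25): 25 + j2 → |·| = √(25²+2²) = √629 ≈ 25.08, ∠ = arctan(2/25) ≈ 4.57°
|H| = 200 / 25.08 ≈ 7.9745
Gain = 20 log₁₀(7.9745) ≈ 18.03 dB
∠H = 0.00° − 4.57° = -4.57°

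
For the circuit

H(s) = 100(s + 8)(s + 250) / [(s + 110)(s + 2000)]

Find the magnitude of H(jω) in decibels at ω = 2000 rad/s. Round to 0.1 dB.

At s = jω = j2000:
zero (s+8): 8 + j2000 → |·| = √(8²+2000²) = √4000064 ≈ 2000, ∠ = arctan(2000/8) ≈ 89.77°
zero (s+250): 250 + j2000 → |·| = √(250²+2000²) = √4062500 ≈ 2015.6, ∠ = arctan(2000/250) ≈ 82.87°
pole (s+110): 110 + j2000 → |·| = √(110²+2000²) = √4012100 ≈ 2003, ∠ = arctan(2000/110) ≈ 86.85°
pole (s+2000): 2000 + j2000 → |·| = √(2000²+2000²) = √8000000 ≈ 2828.4, ∠ = arctan(2000/2000) ≈ 45.00°
|H| = 100 · 4.0312e+06 / 5.6653e+06 ≈ 71.156
Gain = 20 log₁₀(71.156) ≈ 37.04 dB

37.0 dB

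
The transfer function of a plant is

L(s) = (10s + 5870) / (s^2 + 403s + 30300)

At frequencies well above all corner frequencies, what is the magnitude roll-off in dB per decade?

-20 dB/decade

Each pole contributes −20 dB/decade at high frequency; each zero contributes +20 dB/decade.
Net: 1 zero(s) − 2 pole(s) → -20 dB/decade.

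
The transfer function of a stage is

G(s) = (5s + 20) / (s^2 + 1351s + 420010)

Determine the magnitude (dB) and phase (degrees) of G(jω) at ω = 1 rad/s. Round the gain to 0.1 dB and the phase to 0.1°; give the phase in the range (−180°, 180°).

-86.2 dB, 13.9°

Substitute s = j1:
Numerator: 5(j1) + 20 = 20 + j5
Denominator: (j1)^2 + 1351(j1) + 420010 = 420009 + j1351
|N| = √(20² + 5²) ≈ 20.616, ∠N ≈ 14.04°
|D| = √(420009² + 1351²) ≈ 4.2001e+05, ∠D ≈ 0.18°
|G| = 20.616 / 4.2001e+05 ≈ 4.9085e-05
Gain = 20 log₁₀(4.9085e-05) ≈ -86.18 dB
∠G = 14.04° − 0.18° = 13.86°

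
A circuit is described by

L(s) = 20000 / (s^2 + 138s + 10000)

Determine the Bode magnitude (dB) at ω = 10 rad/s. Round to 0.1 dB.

6.0 dB

At s = jω = j10:
quadratic: (j10)² + 138·j10 + 10000 = 9900 + j1380 → |·| ≈ 9995.7, ∠ ≈ 7.94°
|L| = 20000 / 9995.7 ≈ 2.0009
Gain = 20 log₁₀(2.0009) ≈ 6.02 dB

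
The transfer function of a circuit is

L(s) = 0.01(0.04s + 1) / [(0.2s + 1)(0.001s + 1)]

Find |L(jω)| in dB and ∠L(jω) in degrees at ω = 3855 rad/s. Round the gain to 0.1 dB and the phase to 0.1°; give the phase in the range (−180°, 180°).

At ω = 3855 rad/s:
zero (1 + j3855·0.04) = 1 + j154.2 → |·| ≈ 154.2, ∠ ≈ 89.63°
pole (1 + j3855·0.2) = 1 + j771 → |·| ≈ 771, ∠ ≈ 89.93°
pole (1 + j3855·0.001) = 1 + j3.855 → |·| ≈ 3.9826, ∠ ≈ 75.46°
|L| = 0.01 · 154.2 / (771 · 3.9826) ≈ 0.00050218
Gain = 20 log₁₀(0.00050218) ≈ -65.98 dB
∠L = (89.63°) − (89.93° + 75.46°) = -75.76°

-66.0 dB, -75.8°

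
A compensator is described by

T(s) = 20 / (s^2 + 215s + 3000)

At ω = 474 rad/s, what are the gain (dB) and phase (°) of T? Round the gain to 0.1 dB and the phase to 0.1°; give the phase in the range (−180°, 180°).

-81.7 dB, -155.3°

Substitute s = j474:
Numerator: 20 = 20 + j0
Denominator: (j474)^2 + 215(j474) + 3000 = -221676 + j101910
|N| = √(20² + 0²) ≈ 20, ∠N ≈ 0.00°
|D| = √(221676² + 101910²) ≈ 2.4398e+05, ∠D ≈ 155.31°
|T| = 20 / 2.4398e+05 ≈ 8.1974e-05
Gain = 20 log₁₀(8.1974e-05) ≈ -81.73 dB
∠T = 0.00° − 155.31° = -155.31°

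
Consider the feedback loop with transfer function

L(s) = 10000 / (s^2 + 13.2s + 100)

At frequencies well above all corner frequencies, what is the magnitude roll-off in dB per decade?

-40 dB/decade

Each pole contributes −20 dB/decade at high frequency; each zero contributes +20 dB/decade.
Net: 0 zero(s) − 2 pole(s) → -40 dB/decade.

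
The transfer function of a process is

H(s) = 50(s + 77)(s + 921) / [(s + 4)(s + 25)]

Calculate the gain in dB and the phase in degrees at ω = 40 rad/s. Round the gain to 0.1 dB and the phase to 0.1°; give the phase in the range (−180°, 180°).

At s = jω = j40:
zero (s+77): 77 + j40 → |·| = √(77²+40²) = √7529 ≈ 86.77, ∠ = arctan(40/77) ≈ 27.45°
zero (s+921): 921 + j40 → |·| = √(921²+40²) = √849841 ≈ 921.87, ∠ = arctan(40/921) ≈ 2.49°
pole (s+4): 4 + j40 → |·| = √(4²+40²) = √1616 ≈ 40.2, ∠ = arctan(40/4) ≈ 84.29°
pole (s+25): 25 + j40 → |·| = √(25²+40²) = √2225 ≈ 47.17, ∠ = arctan(40/25) ≈ 57.99°
|H| = 50 · 79991 / 1896.2 ≈ 2109.2
Gain = 20 log₁₀(2109.2) ≈ 66.48 dB
∠H = 29.94° − 142.28° = -112.34°

66.5 dB, -112.3°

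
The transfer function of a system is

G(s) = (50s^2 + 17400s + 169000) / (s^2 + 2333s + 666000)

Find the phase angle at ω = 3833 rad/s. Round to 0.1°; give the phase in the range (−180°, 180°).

Substitute s = j3833:
Numerator: 50(j3833)^2 + 17400(j3833) + 169000 = -734425450 + j66694200
Denominator: (j3833)^2 + 2333(j3833) + 666000 = -14025889 + j8942389
|N| = √(734425450² + 66694200²) ≈ 7.3745e+08, ∠N ≈ 174.81°
|D| = √(14025889² + 8942389²) ≈ 1.6634e+07, ∠D ≈ 147.48°
∠G = 174.81° − 147.48° = 27.33°

27.3°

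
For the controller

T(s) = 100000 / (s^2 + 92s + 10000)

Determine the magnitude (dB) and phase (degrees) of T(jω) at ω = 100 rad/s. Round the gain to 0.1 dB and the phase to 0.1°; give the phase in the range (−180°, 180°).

20.7 dB, -90.0°

At s = jω = j100:
quadratic: (j100)² + 92·j100 + 10000 = 0 + j9200 → |·| ≈ 9200, ∠ ≈ 90.00°
|T| = 100000 / 9200 ≈ 10.87
Gain = 20 log₁₀(10.87) ≈ 20.72 dB
∠T = 0.00° − 90.00° = -90.00°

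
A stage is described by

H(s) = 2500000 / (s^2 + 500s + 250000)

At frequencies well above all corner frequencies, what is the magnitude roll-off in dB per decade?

-40 dB/decade

Each pole contributes −20 dB/decade at high frequency; each zero contributes +20 dB/decade.
Net: 0 zero(s) − 2 pole(s) → -40 dB/decade.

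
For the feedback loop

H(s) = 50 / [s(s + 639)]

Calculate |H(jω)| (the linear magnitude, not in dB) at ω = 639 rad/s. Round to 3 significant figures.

8.66e-05

At s = jω = j639:
pole (s+639): 639 + j639 → |·| = √(639²+639²) = √816642 ≈ 903.68, ∠ = arctan(639/639) ≈ 45.00°
pole at origin: |s| = 639, ∠ = 90.00° (in denominator)
|H| = 50 / 5.7745e+05 ≈ 8.6588e-05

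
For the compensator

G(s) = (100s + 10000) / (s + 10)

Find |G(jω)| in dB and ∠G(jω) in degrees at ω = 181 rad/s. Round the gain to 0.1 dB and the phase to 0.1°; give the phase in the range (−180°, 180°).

41.1 dB, -25.8°

Substitute s = j181:
Numerator: 100(j181) + 10000 = 10000 + j18100
Denominator: (j181) + 10 = 10 + j181
|N| = √(10000² + 18100²) ≈ 20679, ∠N ≈ 61.08°
|D| = √(10² + 181²) ≈ 181.28, ∠D ≈ 86.84°
|G| = 20679 / 181.28 ≈ 114.07
Gain = 20 log₁₀(114.07) ≈ 41.14 dB
∠G = 61.08° − 86.84° = -25.76°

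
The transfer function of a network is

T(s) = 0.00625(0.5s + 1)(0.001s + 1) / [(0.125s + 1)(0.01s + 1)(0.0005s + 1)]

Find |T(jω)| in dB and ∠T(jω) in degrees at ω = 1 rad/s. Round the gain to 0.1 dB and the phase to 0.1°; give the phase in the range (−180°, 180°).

-43.2 dB, 18.9°

At ω = 1 rad/s:
zero (1 + j1·0.5) = 1 + j0.5 → |·| ≈ 1.118, ∠ ≈ 26.57°
zero (1 + j1·0.001) = 1 + j0.001 → |·| ≈ 1, ∠ ≈ 0.06°
pole (1 + j1·0.125) = 1 + j0.125 → |·| ≈ 1.0078, ∠ ≈ 7.13°
pole (1 + j1·0.01) = 1 + j0.01 → |·| ≈ 1, ∠ ≈ 0.57°
pole (1 + j1·0.0005) = 1 + j0.0005 → |·| ≈ 1, ∠ ≈ 0.03°
|T| = 0.00625 · 1.118 · 1 / (1.0078 · 1 · 1) ≈ 0.0069334
Gain = 20 log₁₀(0.0069334) ≈ -43.18 dB
∠T = (26.57° + 0.06°) − (7.13° + 0.57° + 0.03°) = 18.90°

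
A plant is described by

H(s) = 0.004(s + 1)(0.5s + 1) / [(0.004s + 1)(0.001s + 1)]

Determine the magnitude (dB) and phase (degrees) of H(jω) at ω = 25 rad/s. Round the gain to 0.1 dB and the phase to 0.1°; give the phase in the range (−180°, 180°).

At ω = 25 rad/s:
zero (1 + j25·1) = 1 + j25 → |·| ≈ 25.02, ∠ ≈ 87.71°
zero (1 + j25·0.5) = 1 + j12.5 → |·| ≈ 12.54, ∠ ≈ 85.43°
pole (1 + j25·0.004) = 1 + j0.1 → |·| ≈ 1.005, ∠ ≈ 5.71°
pole (1 + j25·0.001) = 1 + j0.025 → |·| ≈ 1.0003, ∠ ≈ 1.43°
|H| = 0.004 · 25.02 · 12.54 / (1.005 · 1.0003) ≈ 1.2484
Gain = 20 log₁₀(1.2484) ≈ 1.93 dB
∠H = (87.71° + 85.43°) − (5.71° + 1.43°) = 166.00°

1.9 dB, 166.0°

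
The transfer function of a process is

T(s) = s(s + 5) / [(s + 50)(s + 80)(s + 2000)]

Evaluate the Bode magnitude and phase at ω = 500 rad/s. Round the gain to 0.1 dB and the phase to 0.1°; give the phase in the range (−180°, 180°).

At s = jω = j500:
zero (s+5): 5 + j500 → |·| = √(5²+500²) = √250025 ≈ 500.02, ∠ = arctan(500/5) ≈ 89.43°
zero at origin: s = j500 → |·| = 500, ∠ = 90.00°
pole (s+50): 50 + j500 → |·| = √(50²+500²) = √252500 ≈ 502.49, ∠ = arctan(500/50) ≈ 84.29°
pole (s+80): 80 + j500 → |·| = √(80²+500²) = √256400 ≈ 506.36, ∠ = arctan(500/80) ≈ 80.91°
pole (s+2000): 2000 + j500 → |·| = √(2000²+500²) = √4250000 ≈ 2061.6, ∠ = arctan(500/2000) ≈ 14.04°
|T| = 1 · 2.5001e+05 / 5.2456e+08 ≈ 0.00047661
Gain = 20 log₁₀(0.00047661) ≈ -66.44 dB
∠T = 179.43° − 179.24° = 0.19°

-66.4 dB, 0.2°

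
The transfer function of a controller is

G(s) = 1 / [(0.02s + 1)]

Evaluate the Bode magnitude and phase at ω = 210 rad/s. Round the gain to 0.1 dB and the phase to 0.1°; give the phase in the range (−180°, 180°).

At ω = 210 rad/s:
pole (1 + j210·0.02) = 1 + j4.2 → |·| ≈ 4.3174, ∠ ≈ 76.61°
|G| = 1 · 1 / (4.3174) ≈ 0.23162
Gain = 20 log₁₀(0.23162) ≈ -12.70 dB
∠G = (0°) − (76.61°) = -76.61°

-12.7 dB, -76.6°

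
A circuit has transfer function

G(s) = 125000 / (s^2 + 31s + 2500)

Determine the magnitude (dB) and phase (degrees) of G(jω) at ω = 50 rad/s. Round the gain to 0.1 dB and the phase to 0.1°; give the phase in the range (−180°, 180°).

38.1 dB, -90.0°

At s = jω = j50:
quadratic: (j50)² + 31·j50 + 2500 = 0 + j1550 → |·| ≈ 1550, ∠ ≈ 90.00°
|G| = 125000 / 1550 ≈ 80.645
Gain = 20 log₁₀(80.645) ≈ 38.13 dB
∠G = 0.00° − 90.00° = -90.00°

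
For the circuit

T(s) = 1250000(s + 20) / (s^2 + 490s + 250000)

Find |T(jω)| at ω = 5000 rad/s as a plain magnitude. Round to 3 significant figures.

251

At s = jω = j5000:
zero (s+20): 20 + j5000 → |·| = √(20²+5000²) = √25000400 ≈ 5000, ∠ = arctan(5000/20) ≈ 89.77°
quadratic: (j5000)² + 490·j5000 + 250000 = -24750000 + j2450000 → |·| ≈ 2.4871e+07, ∠ ≈ 174.35°
|T| = 1250000 · 5000 / 2.4871e+07 ≈ 251.3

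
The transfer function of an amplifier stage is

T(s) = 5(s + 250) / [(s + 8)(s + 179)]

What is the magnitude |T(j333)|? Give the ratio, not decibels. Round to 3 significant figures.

0.0165

At s = jω = j333:
zero (s+250): 250 + j333 → |·| = √(250²+333²) = √173389 ≈ 416.4, ∠ = arctan(333/250) ≈ 53.10°
pole (s+8): 8 + j333 → |·| = √(8²+333²) = √110953 ≈ 333.1, ∠ = arctan(333/8) ≈ 88.62°
pole (s+179): 179 + j333 → |·| = √(179²+333²) = √142930 ≈ 378.06, ∠ = arctan(333/179) ≈ 61.74°
|T| = 5 · 416.4 / 1.2593e+05 ≈ 0.016533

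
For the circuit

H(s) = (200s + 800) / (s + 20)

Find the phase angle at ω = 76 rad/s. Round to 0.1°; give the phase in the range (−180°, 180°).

Substitute s = j76:
Numerator: 200(j76) + 800 = 800 + j15200
Denominator: (j76) + 20 = 20 + j76
|N| = √(800² + 15200²) ≈ 15221, ∠N ≈ 86.99°
|D| = √(20² + 76²) ≈ 78.588, ∠D ≈ 75.26°
∠H = 86.99° − 75.26° = 11.73°

11.7°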